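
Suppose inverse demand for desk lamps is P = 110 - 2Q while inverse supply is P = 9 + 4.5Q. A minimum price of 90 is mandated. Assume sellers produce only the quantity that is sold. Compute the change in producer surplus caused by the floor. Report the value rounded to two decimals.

Free-market equilibrium: 110 - 2Q = 9 + 4.5Q gives Q* = 15.5385, P* = 78.9231.
At the floor price 90, quantity demanded is (110 - 90)/2 = 10; demand is the short side, so Q = 10 trades at P = 90.
PS goes from (1/2)(15.5385)(69.9231) = 543.2485 to 585 (computed as (90 - 9)(10) - (1/2)(4.5)(10)^2), a change of 41.7515.

41.75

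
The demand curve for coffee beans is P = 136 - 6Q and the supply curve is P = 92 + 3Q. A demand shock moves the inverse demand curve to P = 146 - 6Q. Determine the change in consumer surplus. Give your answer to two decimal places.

Initial equilibrium: Q_0 = 4.8889, P_0 = 106.6667; CS_0 = (1/2)(4.8889)(29.3333) = 71.7037, PS_0 = (1/2)(4.8889)(14.6667) = 35.8519.
New equilibrium: 146 - 6Q = 92 + 3Q gives Q_1 = 6, P_1 = 110; CS_1 = 108, PS_1 = 54.
Change in consumer surplus = 108 - 71.7037 = 36.2963.

36.30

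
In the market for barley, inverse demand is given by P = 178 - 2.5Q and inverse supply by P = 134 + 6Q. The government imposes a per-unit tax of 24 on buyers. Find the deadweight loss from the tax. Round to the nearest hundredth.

33.88

Without the tax, 178 - 2.5Q = 134 + 6Q so Q* = 5.1765 and P* = 165.0588.
A tax on buyers shifts demand down by 24: (178 - 24) - 2.5Q = 134 + 6Q, so Q_t = 2.3529. Buyers pay P_b = 172.1176; sellers receive P_s = P_b - 24 = 148.1176.
The welfare triangle lost has base Q* - Q_t = 2.8235 and height t = 24, so DWL = (1/2)(2.8235)(24) = 33.8824.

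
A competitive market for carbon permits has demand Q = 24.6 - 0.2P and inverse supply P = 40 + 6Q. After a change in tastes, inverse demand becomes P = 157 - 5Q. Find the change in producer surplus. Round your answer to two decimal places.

Rewriting demand in inverse form: P = 123 - 5Q.
Initial equilibrium: Q_0 = 7.5455, P_0 = 85.2727; CS_0 = (1/2)(7.5455)(37.7273) = 142.3347, PS_0 = (1/2)(7.5455)(45.2727) = 170.8017.
New equilibrium: 157 - 5Q = 40 + 6Q gives Q_1 = 10.6364, P_1 = 103.8182; CS_1 = 282.8306, PS_1 = 339.3967.
Change in producer surplus = 339.3967 - 170.8017 = 168.595.

168.60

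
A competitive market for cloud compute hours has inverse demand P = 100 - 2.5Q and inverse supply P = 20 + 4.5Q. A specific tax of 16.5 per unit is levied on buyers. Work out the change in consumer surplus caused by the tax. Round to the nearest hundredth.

Pre-tax equilibrium: 100 - 2.5Q = 20 + 4.5Q gives Q* = 11.4286, P* = 71.4286.
With the tax, buyers' net willingness to pay falls by 16.5: (100 - 16.5) - 2.5Q = 20 + 4.5Q, so Q_t = 9.0714. Buyers pay P_b = 77.3214; sellers receive P_s = P_b - 16.5 = 60.8214.
CS falls from (1/2)(11.4286)(28.5714) = 163.2653 to (1/2)(9.0714)(22.6786) = 102.8635, a change of -60.4018.

-60.40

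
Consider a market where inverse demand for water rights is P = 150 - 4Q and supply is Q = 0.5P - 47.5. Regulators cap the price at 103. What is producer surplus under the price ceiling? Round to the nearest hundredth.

16.00

Rewriting supply in inverse form: P = 95 + 2Q.
Free-market equilibrium: 150 - 4Q = 95 + 2Q gives Q* = 9.1667, P* = 113.3333.
At P = 103, sellers supply (103 - 95)/2 = 4 while buyers want more, so the quantity traded is 4 at price 103.
PS is the triangle above supply below 103: (1/2)(4)(103 - 95) = 16.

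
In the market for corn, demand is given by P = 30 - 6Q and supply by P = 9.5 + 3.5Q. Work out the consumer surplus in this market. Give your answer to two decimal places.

13.97

Equilibrium: 30 - 6Q = 9.5 + 3.5Q, so Q* = 2.1579 and P* = 17.0526.
The demand choke price is 30, so CS = (1/2)(Q*)(30 - P*) = (1/2)(2.1579)(12.9474) = 13.9695.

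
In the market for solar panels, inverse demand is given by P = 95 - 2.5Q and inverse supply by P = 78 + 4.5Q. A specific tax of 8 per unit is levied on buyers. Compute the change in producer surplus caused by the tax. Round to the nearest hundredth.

Without the tax, 95 - 2.5Q = 78 + 4.5Q so Q* = 2.4286 and P* = 88.9286.
A tax on buyers shifts demand down by 8: (95 - 8) - 2.5Q = 78 + 4.5Q, so Q_t = 1.2857. Buyers pay P_b = 91.7857; sellers receive P_s = P_b - 8 = 83.7857.
PS falls from (1/2)(2.4286)(10.9286) = 13.2704 to (1/2)(1.2857)(5.7857) = 3.7194, a change of -9.551.

-9.55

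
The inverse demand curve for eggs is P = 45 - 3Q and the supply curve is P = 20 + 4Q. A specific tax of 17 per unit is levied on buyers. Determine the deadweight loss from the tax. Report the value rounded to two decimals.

20.64

Pre-tax equilibrium: 45 - 3Q = 20 + 4Q gives Q* = 3.5714, P* = 34.2857.
A tax on buyers shifts demand down by 17: (45 - 17) - 3Q = 20 + 4Q, so Q_t = 1.1429. Buyers pay P_b = 41.5714; sellers receive P_s = P_b - 17 = 24.5714.
The welfare triangle lost has base Q* - Q_t = 2.4286 and height t = 17, so DWL = (1/2)(2.4286)(17) = 20.6429.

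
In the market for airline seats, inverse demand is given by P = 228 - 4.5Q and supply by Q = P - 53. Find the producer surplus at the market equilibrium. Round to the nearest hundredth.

506.20

Rewriting supply in inverse form: P = 53 + Q.
Setting demand equal to supply, 175 = 5.5Q, so Q* = 31.8182 and P* = 84.8182.
The supply curve's price intercept is 53, so PS = (1/2)(Q*)(P* - 53) = (1/2)(31.8182)(31.8182) = 506.1983.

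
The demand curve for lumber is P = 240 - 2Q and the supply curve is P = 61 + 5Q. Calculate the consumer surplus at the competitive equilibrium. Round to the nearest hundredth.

Set 240 - 2Q = 61 + 5Q, which gives 179 = 7Q, so Q* = 25.5714 and P* = 240 - 2(25.5714) = 188.8571.
CS is the area between the demand curve and P* from 0 to Q*: (1/2)(25.5714)(51.1429) = 653.898.

653.90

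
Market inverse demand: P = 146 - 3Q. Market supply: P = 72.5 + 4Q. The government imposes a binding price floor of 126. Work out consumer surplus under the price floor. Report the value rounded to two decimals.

66.67

Without the control, 146 - 3Q = 72.5 + 4Q so Q* = 10.5 and P* = 114.5.
At P = 126, buyers demand (146 - 126)/3 = 6.6667 while sellers would supply more, so the quantity traded is 6.6667 at price 126.
CS is the triangle under demand above 126: (1/2)(6.6667)(146 - 126) = 66.6667.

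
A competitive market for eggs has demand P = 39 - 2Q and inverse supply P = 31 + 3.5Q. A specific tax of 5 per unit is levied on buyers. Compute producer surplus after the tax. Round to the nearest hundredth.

0.52

Pre-tax equilibrium: 39 - 2Q = 31 + 3.5Q gives Q* = 1.4545, P* = 36.0909.
A tax on buyers shifts demand down by 5: (39 - 5) - 2Q = 31 + 3.5Q, so Q_t = 0.5455. Buyers pay P_b = 37.9091; sellers receive P_s = P_b - 5 = 32.9091.
Producer surplus is the triangle above supply below P_s: (1/2)(0.5455)(32.9091 - 31) = 0.5207.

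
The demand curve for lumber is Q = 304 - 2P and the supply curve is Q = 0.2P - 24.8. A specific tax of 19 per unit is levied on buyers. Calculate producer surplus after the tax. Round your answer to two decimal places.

Rewriting demand in inverse form: P = 152 - 0.5Q.
Rewriting supply in inverse form: P = 124 + 5Q.
Without the tax, 152 - 0.5Q = 124 + 5Q so Q* = 5.0909 and P* = 149.4545.
With the tax, buyers' net willingness to pay falls by 19: (152 - 19) - 0.5Q = 124 + 5Q, so Q_t = 1.6364. Buyers pay P_b = 151.1818; sellers receive P_s = P_b - 19 = 132.1818.
Producer surplus is the triangle above supply below P_s: (1/2)(1.6364)(132.1818 - 124) = 6.6942.

6.69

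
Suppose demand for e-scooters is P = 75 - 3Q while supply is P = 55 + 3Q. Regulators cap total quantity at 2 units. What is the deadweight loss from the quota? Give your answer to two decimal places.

Unrestricted equilibrium: Q* = (75 - 55)/(3 + 3) = 3.3333.
At Q = 2 the demand price is 75 - 3(2) = 69 and the supply price is 55 + 3(2) = 61.
DWL = (1/2)(gap between curves at 2) x (Q* - 2) = (1/2)(8)(1.3333) = 5.3333.

5.33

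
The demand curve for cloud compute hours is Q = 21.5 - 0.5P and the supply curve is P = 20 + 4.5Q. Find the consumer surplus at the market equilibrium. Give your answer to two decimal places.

12.52

Rewriting demand in inverse form: P = 43 - 2Q.
Set 43 - 2Q = 20 + 4.5Q, which gives 23 = 6.5Q, so Q* = 3.5385 and P* = 43 - 2(3.5385) = 35.9231.
Consumer surplus is the triangle under demand above P*: (1/2)(3.5385)(43 - 35.9231) = (1/2)(3.5385)(7.0769) = 12.5207.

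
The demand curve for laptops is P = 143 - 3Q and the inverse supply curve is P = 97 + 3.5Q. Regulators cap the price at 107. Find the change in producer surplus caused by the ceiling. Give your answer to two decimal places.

-73.36

Without the control, 143 - 3Q = 97 + 3.5Q so Q* = 7.0769 and P* = 121.7692.
At P = 107, sellers supply (107 - 97)/3.5 = 2.8571 while buyers want more, so the quantity traded is 2.8571 at price 107.
PS goes from (1/2)(7.0769)(24.7692) = 87.645 to 14.2857 (computed as (107 - 97)(2.8571) - (1/2)(3.5)(2.8571)^2), a change of -73.3593.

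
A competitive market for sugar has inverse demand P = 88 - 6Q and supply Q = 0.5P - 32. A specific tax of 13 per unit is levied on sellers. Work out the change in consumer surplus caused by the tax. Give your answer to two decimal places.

-21.33

Rewriting supply in inverse form: P = 64 + 2Q.
Without the tax, 88 - 6Q = 64 + 2Q so Q* = 3 and P* = 70.
With the tax, sellers need 13 more per unit: 88 - 6Q = 64 + 2Q + 13, so Q_t = 1.375. Buyers pay P_b = 79.75; sellers receive P_s = P_b - 13 = 66.75.
CS falls from (1/2)(3)(18) = 27 to (1/2)(1.375)(8.25) = 5.6719, a change of -21.3281.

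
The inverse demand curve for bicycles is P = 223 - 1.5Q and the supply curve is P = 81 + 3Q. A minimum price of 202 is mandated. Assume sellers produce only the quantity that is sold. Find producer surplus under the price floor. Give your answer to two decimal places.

1400.00

Free-market equilibrium: 223 - 1.5Q = 81 + 3Q gives Q* = 31.5556, P* = 175.6667.
At the floor price 202, quantity demanded is (223 - 202)/1.5 = 14; demand is the short side, so Q = 14 trades at P = 202.
The supply price at Q = 14 is 123. PS is the trapezoid between 202 and supply over [0, 14]: (1/2)[(202 - 81) + (202 - 123)](14) = 1400.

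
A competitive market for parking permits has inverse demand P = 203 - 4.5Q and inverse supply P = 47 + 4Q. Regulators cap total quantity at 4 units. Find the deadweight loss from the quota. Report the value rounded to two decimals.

875.53

Without the quota, 203 - 4.5Q = 47 + 4Q gives Q* = 18.3529.
At Q = 4 the demand price is 203 - 4.5(4) = 185 and the supply price is 47 + 4(4) = 63.
DWL = (1/2)(gap between curves at 4) x (Q* - 4) = (1/2)(122)(14.3529) = 875.5294.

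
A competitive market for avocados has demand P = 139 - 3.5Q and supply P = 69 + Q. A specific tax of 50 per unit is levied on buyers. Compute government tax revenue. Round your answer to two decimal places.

Without the tax, 139 - 3.5Q = 69 + Q so Q* = 15.5556 and P* = 84.5556.
With the tax, buyers' net willingness to pay falls by 50: (139 - 50) - 3.5Q = 69 + Q, so Q_t = 4.4444. Buyers pay P_b = 123.4444; sellers receive P_s = P_b - 50 = 73.4444.
Tax revenue = t x Q_t = 50 x 4.4444 = 222.2222.

222.22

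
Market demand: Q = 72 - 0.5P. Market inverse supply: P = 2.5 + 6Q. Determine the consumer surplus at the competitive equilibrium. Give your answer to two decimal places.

Rewriting demand in inverse form: P = 144 - 2Q.
Set 144 - 2Q = 2.5 + 6Q, which gives 141.5 = 8Q, so Q* = 17.6875 and P* = 144 - 2(17.6875) = 108.625.
Consumer surplus is the triangle under demand above P*: (1/2)(17.6875)(144 - 108.625) = (1/2)(17.6875)(35.375) = 312.8477.

312.85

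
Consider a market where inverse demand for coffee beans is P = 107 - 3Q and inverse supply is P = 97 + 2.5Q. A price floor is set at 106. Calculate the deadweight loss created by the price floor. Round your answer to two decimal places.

6.06

Without the control, 107 - 3Q = 97 + 2.5Q so Q* = 1.8182 and P* = 101.5455.
At P = 106, buyers demand (107 - 106)/3 = 0.3333 while sellers would supply more, so the quantity traded is 0.3333 at price 106.
The lost-trades triangle has base Q* - 0.3333 = 1.4848 and height equal to the gap between the curves at Q = 0.3333, which is 106 - 97.8333 = 8.1667. DWL = (1/2)(1.4848)(8.1667) = 6.0631.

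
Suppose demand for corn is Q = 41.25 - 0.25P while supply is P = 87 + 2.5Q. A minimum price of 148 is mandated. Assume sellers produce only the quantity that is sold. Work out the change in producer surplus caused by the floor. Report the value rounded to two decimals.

Rewriting demand in inverse form: P = 165 - 4Q.
Free-market equilibrium: 165 - 4Q = 87 + 2.5Q gives Q* = 12, P* = 117.
At the floor price 148, quantity demanded is (165 - 148)/4 = 4.25; demand is the short side, so Q = 4.25 trades at P = 148.
PS goes from (1/2)(12)(30) = 180 to 236.6719 (computed as (148 - 87)(4.25) - (1/2)(2.5)(4.25)^2), a change of 56.6719.

56.67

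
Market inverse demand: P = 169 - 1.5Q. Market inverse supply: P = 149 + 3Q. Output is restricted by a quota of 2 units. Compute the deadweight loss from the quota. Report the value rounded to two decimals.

Without the quota, 169 - 1.5Q = 149 + 3Q gives Q* = 4.4444.
At Q = 2 the demand price is 169 - 1.5(2) = 166 and the supply price is 149 + 3(2) = 155.
DWL = (1/2)(gap between curves at 2) x (Q* - 2) = (1/2)(11)(2.4444) = 13.4444.

13.44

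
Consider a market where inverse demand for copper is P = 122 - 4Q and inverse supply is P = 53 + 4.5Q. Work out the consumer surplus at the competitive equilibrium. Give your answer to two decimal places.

Equilibrium: 122 - 4Q = 53 + 4.5Q, so Q* = 8.1176 and P* = 89.5294.
CS is the area between the demand curve and P* from 0 to Q*: (1/2)(8.1176)(32.4706) = 131.7924.

131.79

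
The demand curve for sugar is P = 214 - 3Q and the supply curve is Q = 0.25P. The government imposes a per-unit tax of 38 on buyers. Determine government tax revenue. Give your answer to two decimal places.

Rewriting supply in inverse form: P = 4Q.
Pre-tax equilibrium: 214 - 3Q = 4Q gives Q* = 30.5714, P* = 122.2857.
With the tax, buyers' net willingness to pay falls by 38: (214 - 38) - 3Q = 4Q, so Q_t = 25.1429. Buyers pay P_b = 138.5714; sellers receive P_s = P_b - 38 = 100.5714.
Revenue is the tax times quantity traded: 38 x 25.1429 = 955.4286.

955.43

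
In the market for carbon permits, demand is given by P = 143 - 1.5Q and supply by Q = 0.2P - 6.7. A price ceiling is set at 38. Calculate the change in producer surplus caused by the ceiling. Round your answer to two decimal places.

-707.46

Rewriting supply in inverse form: P = 33.5 + 5Q.
Free-market equilibrium: 143 - 1.5Q = 33.5 + 5Q gives Q* = 16.8462, P* = 117.7308.
At P = 38, sellers supply (38 - 33.5)/5 = 0.9 while buyers want more, so the quantity traded is 0.9 at price 38.
PS goes from (1/2)(16.8462)(84.2308) = 709.4822 to 2.025 (computed as (38 - 33.5)(0.9) - (1/2)(5)(0.9)^2), a change of -707.4572.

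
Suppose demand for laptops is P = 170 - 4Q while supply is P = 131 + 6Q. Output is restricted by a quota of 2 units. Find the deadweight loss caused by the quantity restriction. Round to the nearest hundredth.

Unrestricted equilibrium: Q* = (170 - 131)/(4 + 6) = 3.9.
At Q = 2 the demand price is 170 - 4(2) = 162 and the supply price is 131 + 6(2) = 143.
Deadweight loss is the triangle between the curves from 2 to 3.9: (1/2)(162 - 143)(3.9 - 2) = 18.05.

18.05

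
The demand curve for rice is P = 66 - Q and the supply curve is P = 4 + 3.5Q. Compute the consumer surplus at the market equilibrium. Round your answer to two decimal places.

94.91

Equilibrium: 66 - Q = 4 + 3.5Q, so Q* = 13.7778 and P* = 52.2222.
The demand choke price is 66, so CS = (1/2)(Q*)(66 - P*) = (1/2)(13.7778)(13.7778) = 94.9136.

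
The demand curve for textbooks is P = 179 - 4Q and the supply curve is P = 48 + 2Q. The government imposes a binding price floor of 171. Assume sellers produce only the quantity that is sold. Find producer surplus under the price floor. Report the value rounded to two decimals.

Without the control, 179 - 4Q = 48 + 2Q so Q* = 21.8333 and P* = 91.6667.
At P = 171, buyers demand (179 - 171)/4 = 2 while sellers would supply more, so the quantity traded is 2 at price 171.
The supply price at Q = 2 is 52. PS is the trapezoid between 171 and supply over [0, 2]: (1/2)[(171 - 48) + (171 - 52)](2) = 242.

242.00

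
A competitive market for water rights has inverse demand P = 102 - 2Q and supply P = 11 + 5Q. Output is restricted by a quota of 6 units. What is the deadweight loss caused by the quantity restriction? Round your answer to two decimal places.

171.50

Unrestricted equilibrium: Q* = (102 - 11)/(2 + 5) = 13.
At Q = 6 the demand price is 102 - 2(6) = 90 and the supply price is 11 + 5(6) = 41.
DWL = (1/2)(gap between curves at 6) x (Q* - 6) = (1/2)(49)(7) = 171.5.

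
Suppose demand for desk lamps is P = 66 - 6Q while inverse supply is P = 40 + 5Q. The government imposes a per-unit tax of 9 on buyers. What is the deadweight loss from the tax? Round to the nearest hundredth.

3.68

Pre-tax equilibrium: 66 - 6Q = 40 + 5Q gives Q* = 2.3636, P* = 51.8182.
With the tax, buyers' net willingness to pay falls by 9: (66 - 9) - 6Q = 40 + 5Q, so Q_t = 1.5455. Buyers pay P_b = 56.7273; sellers receive P_s = P_b - 9 = 47.7273.
Deadweight loss is the triangle between the curves from Q_t to Q*: (1/2)(2.3636 - 1.5455)(9) = 3.6818.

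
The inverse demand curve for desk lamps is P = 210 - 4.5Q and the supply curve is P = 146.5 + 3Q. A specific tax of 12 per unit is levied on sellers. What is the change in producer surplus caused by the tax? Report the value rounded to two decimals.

-36.80

Pre-tax equilibrium: 210 - 4.5Q = 146.5 + 3Q gives Q* = 8.4667, P* = 171.9.
With the tax, sellers need 12 more per unit: 210 - 4.5Q = 146.5 + 3Q + 12, so Q_t = 6.8667. Buyers pay P_b = 179.1; sellers receive P_s = P_b - 12 = 167.1.
Producers lose the trapezoid between P_s and P* out to Q_t plus the triangle from Q_t to Q*: change in PS = 70.7267 - 107.5267 = -36.8.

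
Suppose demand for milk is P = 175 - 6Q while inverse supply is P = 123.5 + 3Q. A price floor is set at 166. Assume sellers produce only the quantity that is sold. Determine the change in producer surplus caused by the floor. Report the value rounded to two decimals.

Without the control, 175 - 6Q = 123.5 + 3Q so Q* = 5.7222 and P* = 140.6667.
At the floor price 166, quantity demanded is (175 - 166)/6 = 1.5; demand is the short side, so Q = 1.5 trades at P = 166.
PS goes from (1/2)(5.7222)(17.1667) = 49.1157 to 60.375 (computed as (166 - 123.5)(1.5) - (1/2)(3)(1.5)^2), a change of 11.2593.

11.26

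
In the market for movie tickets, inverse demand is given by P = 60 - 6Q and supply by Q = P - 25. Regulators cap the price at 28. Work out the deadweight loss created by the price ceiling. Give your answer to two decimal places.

14.00

Rewriting supply in inverse form: P = 25 + Q.
Without the control, 60 - 6Q = 25 + Q so Q* = 5 and P* = 30.
At the ceiling price 28, quantity supplied is (28 - 25)/1 = 3; supply is the short side, so Q = 3 trades at P = 28.
At Q = 3 the demand price is 42 and the supply price is 28. Deadweight loss is the triangle between the curves from 3 to 5: (1/2)(42 - 28)(5 - 3) = 14.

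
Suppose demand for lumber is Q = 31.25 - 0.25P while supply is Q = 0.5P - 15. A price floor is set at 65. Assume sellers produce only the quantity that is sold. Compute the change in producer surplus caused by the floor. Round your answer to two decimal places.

Rewriting demand in inverse form: P = 125 - 4Q.
Rewriting supply in inverse form: P = 30 + 2Q.
Free-market equilibrium: 125 - 4Q = 30 + 2Q gives Q* = 15.8333, P* = 61.6667.
At the floor price 65, quantity demanded is (125 - 65)/4 = 15; demand is the short side, so Q = 15 trades at P = 65.
PS goes from (1/2)(15.8333)(31.6667) = 250.6944 to 300 (computed as (65 - 30)(15) - (1/2)(2)(15)^2), a change of 49.3056.

49.31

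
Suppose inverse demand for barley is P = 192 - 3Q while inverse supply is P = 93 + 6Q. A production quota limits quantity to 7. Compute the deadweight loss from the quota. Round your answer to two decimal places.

72.00

Without the quota, 192 - 3Q = 93 + 6Q gives Q* = 11.
At Q = 7 the demand price is 192 - 3(7) = 171 and the supply price is 93 + 6(7) = 135.
DWL = (1/2)(gap between curves at 7) x (Q* - 7) = (1/2)(36)(4) = 72.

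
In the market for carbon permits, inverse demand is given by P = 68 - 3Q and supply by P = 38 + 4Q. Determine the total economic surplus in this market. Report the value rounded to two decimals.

64.29

Setting demand equal to supply, 30 = 7Q, so Q* = 4.2857 and P* = 55.1429.
CS = (1/2)(4.2857)(12.8571) = 27.551 and PS = (1/2)(4.2857)(17.1429) = 36.7347, so total surplus = 64.2857.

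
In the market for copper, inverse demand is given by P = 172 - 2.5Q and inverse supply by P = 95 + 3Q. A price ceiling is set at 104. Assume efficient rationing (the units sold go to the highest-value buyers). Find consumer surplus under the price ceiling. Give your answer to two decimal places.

Without the control, 172 - 2.5Q = 95 + 3Q so Q* = 14 and P* = 137.
At the ceiling price 104, quantity supplied is (104 - 95)/3 = 3; supply is the short side, so Q = 3 trades at P = 104.
The demand price at Q = 3 is 164.5. CS is the trapezoid between demand and 104 over [0, 3]: (1/2)[(172 - 104) + (164.5 - 104)](3) = 192.75.

192.75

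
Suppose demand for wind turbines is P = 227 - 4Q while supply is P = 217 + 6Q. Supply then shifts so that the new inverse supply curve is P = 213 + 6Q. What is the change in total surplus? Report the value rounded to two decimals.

4.80

Initial equilibrium: Q_0 = 1, P_0 = 223; CS_0 = (1/2)(1)(4) = 2, PS_0 = (1/2)(1)(6) = 3.
New equilibrium: 227 - 4Q = 213 + 6Q gives Q_1 = 1.4, P_1 = 221.4; CS_1 = 3.92, PS_1 = 5.88.
Change in total surplus = (3.92 + 5.88) - (2 + 3) = 4.8.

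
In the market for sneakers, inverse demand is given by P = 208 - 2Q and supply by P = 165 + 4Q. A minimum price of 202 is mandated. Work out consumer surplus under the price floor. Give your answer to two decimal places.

9.00

Free-market equilibrium: 208 - 2Q = 165 + 4Q gives Q* = 7.1667, P* = 193.6667.
At the floor price 202, quantity demanded is (208 - 202)/2 = 3; demand is the short side, so Q = 3 trades at P = 202.
CS is the triangle under demand above 202: (1/2)(3)(208 - 202) = 9.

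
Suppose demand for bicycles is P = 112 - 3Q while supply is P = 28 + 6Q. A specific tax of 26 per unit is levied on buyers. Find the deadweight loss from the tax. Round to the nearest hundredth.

37.56

Pre-tax equilibrium: 112 - 3Q = 28 + 6Q gives Q* = 9.3333, P* = 84.
A tax on buyers shifts demand down by 26: (112 - 26) - 3Q = 28 + 6Q, so Q_t = 6.4444. Buyers pay P_b = 92.6667; sellers receive P_s = P_b - 26 = 66.6667.
Deadweight loss is the triangle between the curves from Q_t to Q*: (1/2)(9.3333 - 6.4444)(26) = 37.5556.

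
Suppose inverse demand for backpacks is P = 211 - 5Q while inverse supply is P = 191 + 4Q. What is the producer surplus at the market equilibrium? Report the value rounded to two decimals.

Equilibrium: 211 - 5Q = 191 + 4Q, so Q* = 2.2222 and P* = 199.8889.
The supply curve's price intercept is 191, so PS = (1/2)(Q*)(P* - 191) = (1/2)(2.2222)(8.8889) = 9.8765.

9.88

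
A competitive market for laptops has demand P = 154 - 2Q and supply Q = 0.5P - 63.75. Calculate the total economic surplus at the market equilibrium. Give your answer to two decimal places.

87.78

Rewriting supply in inverse form: P = 127.5 + 2Q.
Equilibrium: 154 - 2Q = 127.5 + 2Q, so Q* = 6.625 and P* = 140.75.
CS = (1/2)(6.625)(13.25) = 43.8906 and PS = (1/2)(6.625)(13.25) = 43.8906, so total surplus = 87.7812.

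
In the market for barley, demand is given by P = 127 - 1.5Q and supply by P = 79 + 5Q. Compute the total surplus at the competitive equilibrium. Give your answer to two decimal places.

Setting demand equal to supply, 48 = 6.5Q, so Q* = 7.3846 and P* = 115.9231.
CS = (1/2)(7.3846)(11.0769) = 40.8994 and PS = (1/2)(7.3846)(36.9231) = 136.3314, so total surplus = 177.2308.

177.23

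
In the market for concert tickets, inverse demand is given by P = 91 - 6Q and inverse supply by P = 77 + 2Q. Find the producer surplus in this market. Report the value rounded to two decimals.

3.06

Setting demand equal to supply, 14 = 8Q, so Q* = 1.75 and P* = 80.5.
The supply curve's price intercept is 77, so PS = (1/2)(Q*)(P* - 77) = (1/2)(1.75)(3.5) = 3.0625.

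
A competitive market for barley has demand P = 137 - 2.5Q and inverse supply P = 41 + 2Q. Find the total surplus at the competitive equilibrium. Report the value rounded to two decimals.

1024.00

Set 137 - 2.5Q = 41 + 2Q, which gives 96 = 4.5Q, so Q* = 21.3333 and P* = 137 - 2.5(21.3333) = 83.6667.
CS = (1/2)(21.3333)(53.3333) = 568.8889 and PS = (1/2)(21.3333)(42.6667) = 455.1111, so total surplus = 1024.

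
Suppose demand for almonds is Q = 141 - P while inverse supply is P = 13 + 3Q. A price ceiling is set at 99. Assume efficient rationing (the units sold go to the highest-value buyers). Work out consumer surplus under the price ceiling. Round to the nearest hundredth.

Rewriting demand in inverse form: P = 141 - Q.
Without the control, 141 - Q = 13 + 3Q so Q* = 32 and P* = 109.
At P = 99, sellers supply (99 - 13)/3 = 28.6667 while buyers want more, so the quantity traded is 28.6667 at price 99.
The demand price at Q = 28.6667 is 112.3333. CS is the trapezoid between demand and 99 over [0, 28.6667]: (1/2)[(141 - 99) + (112.3333 - 99)](28.6667) = 793.1111.

793.11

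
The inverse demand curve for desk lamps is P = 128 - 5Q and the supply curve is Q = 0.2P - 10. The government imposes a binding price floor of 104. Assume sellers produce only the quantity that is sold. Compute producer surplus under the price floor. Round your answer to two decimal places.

201.60

Rewriting supply in inverse form: P = 50 + 5Q.
Free-market equilibrium: 128 - 5Q = 50 + 5Q gives Q* = 7.8, P* = 89.
At P = 104, buyers demand (128 - 104)/5 = 4.8 while sellers would supply more, so the quantity traded is 4.8 at price 104.
The supply price at Q = 4.8 is 74. PS is the trapezoid between 104 and supply over [0, 4.8]: (1/2)[(104 - 50) + (104 - 74)](4.8) = 201.6.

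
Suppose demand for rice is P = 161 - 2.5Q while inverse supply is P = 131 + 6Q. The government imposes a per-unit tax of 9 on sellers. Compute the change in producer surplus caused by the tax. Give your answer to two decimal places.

Pre-tax equilibrium: 161 - 2.5Q = 131 + 6Q gives Q* = 3.5294, P* = 152.1765.
A tax on sellers shifts supply up by 9: 161 - 2.5Q = 131 + 6Q + 9, so Q_t = 2.4706. Buyers pay P_b = 154.8235; sellers receive P_s = P_b - 9 = 145.8235.
PS falls from (1/2)(3.5294)(21.1765) = 37.3702 to (1/2)(2.4706)(14.8235) = 18.3114, a change of -19.0588.

-19.06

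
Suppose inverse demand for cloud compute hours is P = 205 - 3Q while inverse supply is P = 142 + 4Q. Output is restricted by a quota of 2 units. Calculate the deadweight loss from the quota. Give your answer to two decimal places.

Unrestricted equilibrium: Q* = (205 - 142)/(3 + 4) = 9.
At Q = 2 the demand price is 205 - 3(2) = 199 and the supply price is 142 + 4(2) = 150.
DWL = (1/2)(gap between curves at 2) x (Q* - 2) = (1/2)(49)(7) = 171.5.

171.50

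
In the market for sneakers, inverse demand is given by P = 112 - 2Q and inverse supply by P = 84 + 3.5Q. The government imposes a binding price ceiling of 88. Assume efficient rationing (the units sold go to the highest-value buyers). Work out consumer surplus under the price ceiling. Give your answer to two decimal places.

Without the control, 112 - 2Q = 84 + 3.5Q so Q* = 5.0909 and P* = 101.8182.
At the ceiling price 88, quantity supplied is (88 - 84)/3.5 = 1.1429; supply is the short side, so Q = 1.1429 trades at P = 88.
The demand price at Q = 1.1429 is 109.7143. CS is the trapezoid between demand and 88 over [0, 1.1429]: (1/2)[(112 - 88) + (109.7143 - 88)](1.1429) = 26.1224.

26.12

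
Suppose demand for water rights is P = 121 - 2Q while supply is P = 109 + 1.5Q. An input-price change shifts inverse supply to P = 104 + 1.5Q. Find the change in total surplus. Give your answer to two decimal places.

20.71

Initial equilibrium: Q_0 = 3.4286, P_0 = 114.1429; CS_0 = (1/2)(3.4286)(6.8571) = 11.7551, PS_0 = (1/2)(3.4286)(5.1429) = 8.8163.
New equilibrium: 121 - 2Q = 104 + 1.5Q gives Q_1 = 4.8571, P_1 = 111.2857; CS_1 = 23.5918, PS_1 = 17.6939.
Change in total surplus = (23.5918 + 17.6939) - (11.7551 + 8.8163) = 20.7143.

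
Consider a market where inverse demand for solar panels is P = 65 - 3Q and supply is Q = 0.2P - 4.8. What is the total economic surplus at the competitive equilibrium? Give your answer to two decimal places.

Rewriting supply in inverse form: P = 24 + 5Q.
Setting demand equal to supply, 41 = 8Q, so Q* = 5.125 and P* = 49.625.
Total surplus is the full triangle between the curves from 0 to Q*: (1/2)(5.125)(65 - 24) = 105.0625.

105.06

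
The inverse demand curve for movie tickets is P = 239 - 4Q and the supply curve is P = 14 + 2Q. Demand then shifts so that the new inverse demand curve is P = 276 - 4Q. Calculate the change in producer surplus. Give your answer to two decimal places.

500.53

Initial equilibrium: Q_0 = 37.5, P_0 = 89; CS_0 = (1/2)(37.5)(150) = 2812.5, PS_0 = (1/2)(37.5)(75) = 1406.25.
New equilibrium: 276 - 4Q = 14 + 2Q gives Q_1 = 43.6667, P_1 = 101.3333; CS_1 = 3813.5556, PS_1 = 1906.7778.
Change in producer surplus = 1906.7778 - 1406.25 = 500.5278.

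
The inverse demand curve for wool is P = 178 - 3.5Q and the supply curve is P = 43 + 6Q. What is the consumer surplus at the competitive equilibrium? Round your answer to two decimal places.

353.39

Setting demand equal to supply, 135 = 9.5Q, so Q* = 14.2105 and P* = 128.2632.
Consumer surplus is the triangle under demand above P*: (1/2)(14.2105)(178 - 128.2632) = (1/2)(14.2105)(49.7368) = 353.3934.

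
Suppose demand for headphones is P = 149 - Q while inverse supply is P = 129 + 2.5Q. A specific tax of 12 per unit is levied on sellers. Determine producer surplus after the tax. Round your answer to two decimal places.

6.53

Pre-tax equilibrium: 149 - Q = 129 + 2.5Q gives Q* = 5.7143, P* = 143.2857.
With the tax, sellers need 12 more per unit: 149 - Q = 129 + 2.5Q + 12, so Q_t = 2.2857. Buyers pay P_b = 146.7143; sellers receive P_s = P_b - 12 = 134.7143.
Producer surplus is the triangle above supply below P_s: (1/2)(2.2857)(134.7143 - 129) = 6.5306.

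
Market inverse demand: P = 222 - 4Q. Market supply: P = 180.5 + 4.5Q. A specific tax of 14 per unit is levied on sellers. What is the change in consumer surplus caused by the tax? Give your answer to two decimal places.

Pre-tax equilibrium: 222 - 4Q = 180.5 + 4.5Q gives Q* = 4.8824, P* = 202.4706.
A tax on sellers shifts supply up by 14: 222 - 4Q = 180.5 + 4.5Q + 14, so Q_t = 3.2353. Buyers pay P_b = 209.0588; sellers receive P_s = P_b - 14 = 195.0588.
Consumers lose the trapezoid between P* and P_b out to Q_t plus the triangle from Q_t to Q*: change in CS = 20.9343 - 47.6747 = -26.7405.

-26.74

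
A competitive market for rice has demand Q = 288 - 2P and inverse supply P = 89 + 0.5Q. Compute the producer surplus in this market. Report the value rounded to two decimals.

Rewriting demand in inverse form: P = 144 - 0.5Q.
Setting demand equal to supply, 55 = 1Q, so Q* = 55 and P* = 116.5.
PS is the area between P* and the supply curve from 0 to Q*: (1/2)(55)(27.5) = 756.25.

756.25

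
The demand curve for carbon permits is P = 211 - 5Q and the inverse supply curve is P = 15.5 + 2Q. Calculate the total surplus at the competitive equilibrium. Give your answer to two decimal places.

Setting demand equal to supply, 195.5 = 7Q, so Q* = 27.9286 and P* = 71.3571.
CS = (1/2)(27.9286)(139.6429) = 1950.0128 and PS = (1/2)(27.9286)(55.8571) = 780.0051, so total surplus = 2730.0179.

2730.02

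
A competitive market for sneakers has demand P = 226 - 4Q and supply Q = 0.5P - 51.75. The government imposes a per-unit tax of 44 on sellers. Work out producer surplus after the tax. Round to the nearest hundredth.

Rewriting supply in inverse form: P = 103.5 + 2Q.
Without the tax, 226 - 4Q = 103.5 + 2Q so Q* = 20.4167 and P* = 144.3333.
A tax on sellers shifts supply up by 44: 226 - 4Q = 103.5 + 2Q + 44, so Q_t = 13.0833. Buyers pay P_b = 173.6667; sellers receive P_s = P_b - 44 = 129.6667.
PS = (1/2)(Q_t)(P_s - 103.5) = (1/2)(13.0833)(26.1667) = 171.1736.

171.17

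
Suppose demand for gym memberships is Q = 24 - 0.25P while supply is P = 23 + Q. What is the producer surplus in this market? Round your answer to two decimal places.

Rewriting demand in inverse form: P = 96 - 4Q.
Setting demand equal to supply, 73 = 5Q, so Q* = 14.6 and P* = 37.6.
PS is the area between P* and the supply curve from 0 to Q*: (1/2)(14.6)(14.6) = 106.58.

106.58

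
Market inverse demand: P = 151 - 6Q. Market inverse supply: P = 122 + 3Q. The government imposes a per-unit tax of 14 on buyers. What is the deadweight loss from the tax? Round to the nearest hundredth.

Pre-tax equilibrium: 151 - 6Q = 122 + 3Q gives Q* = 3.2222, P* = 131.6667.
A tax on buyers shifts demand down by 14: (151 - 14) - 6Q = 122 + 3Q, so Q_t = 1.6667. Buyers pay P_b = 141; sellers receive P_s = P_b - 14 = 127.
Deadweight loss is the triangle between the curves from Q_t to Q*: (1/2)(3.2222 - 1.6667)(14) = 10.8889.

10.89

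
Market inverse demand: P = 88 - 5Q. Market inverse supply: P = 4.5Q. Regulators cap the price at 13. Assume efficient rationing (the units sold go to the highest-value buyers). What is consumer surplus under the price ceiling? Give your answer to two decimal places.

195.80

Free-market equilibrium: 88 - 5Q = 4.5Q gives Q* = 9.2632, P* = 41.6842.
At P = 13, sellers supply (13 - 0)/4.5 = 2.8889 while buyers want more, so the quantity traded is 2.8889 at price 13.
The demand price at Q = 2.8889 is 73.5556. CS is the trapezoid between demand and 13 over [0, 2.8889]: (1/2)[(88 - 13) + (73.5556 - 13)](2.8889) = 195.8025.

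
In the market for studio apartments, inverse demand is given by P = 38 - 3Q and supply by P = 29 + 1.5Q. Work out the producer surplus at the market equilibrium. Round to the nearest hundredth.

3.00

Equilibrium: 38 - 3Q = 29 + 1.5Q, so Q* = 2 and P* = 32.
The supply curve's price intercept is 29, so PS = (1/2)(Q*)(P* - 29) = (1/2)(2)(3) = 3.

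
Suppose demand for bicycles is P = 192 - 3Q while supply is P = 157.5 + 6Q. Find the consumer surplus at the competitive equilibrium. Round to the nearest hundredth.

Equilibrium: 192 - 3Q = 157.5 + 6Q, so Q* = 3.8333 and P* = 180.5.
Consumer surplus is the triangle under demand above P*: (1/2)(3.8333)(192 - 180.5) = (1/2)(3.8333)(11.5) = 22.0417.

22.04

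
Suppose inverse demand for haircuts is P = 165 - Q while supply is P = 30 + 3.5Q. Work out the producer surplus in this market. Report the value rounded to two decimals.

1575.00

Set 165 - Q = 30 + 3.5Q, which gives 135 = 4.5Q, so Q* = 30 and P* = 165 - (30) = 135.
The supply curve's price intercept is 30, so PS = (1/2)(Q*)(P* - 30) = (1/2)(30)(105) = 1575.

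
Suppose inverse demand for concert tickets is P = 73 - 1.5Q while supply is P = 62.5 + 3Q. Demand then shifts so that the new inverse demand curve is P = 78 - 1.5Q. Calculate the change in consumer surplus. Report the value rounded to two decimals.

4.81

Initial equilibrium: Q_0 = 2.3333, P_0 = 69.5; CS_0 = (1/2)(2.3333)(3.5) = 4.0833, PS_0 = (1/2)(2.3333)(7) = 8.1667.
New equilibrium: 78 - 1.5Q = 62.5 + 3Q gives Q_1 = 3.4444, P_1 = 72.8333; CS_1 = 8.8981, PS_1 = 17.7963.
Change in consumer surplus = 8.8981 - 4.0833 = 4.8148.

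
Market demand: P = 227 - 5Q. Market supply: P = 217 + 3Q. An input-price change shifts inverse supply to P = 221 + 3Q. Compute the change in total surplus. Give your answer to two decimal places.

Initial equilibrium: Q_0 = 1.25, P_0 = 220.75; CS_0 = (1/2)(1.25)(6.25) = 3.9062, PS_0 = (1/2)(1.25)(3.75) = 2.3438.
New equilibrium: 227 - 5Q = 221 + 3Q gives Q_1 = 0.75, P_1 = 223.25; CS_1 = 1.4062, PS_1 = 0.8438.
Change in total surplus = (1.4062 + 0.8438) - (3.9062 + 2.3438) = -4.

-4.00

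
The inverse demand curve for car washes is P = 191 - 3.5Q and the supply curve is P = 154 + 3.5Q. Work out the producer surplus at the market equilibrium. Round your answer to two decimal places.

48.89

Setting demand equal to supply, 37 = 7Q, so Q* = 5.2857 and P* = 172.5.
Producer surplus is the triangle above supply below P*: (1/2)(5.2857)(172.5 - 154) = (1/2)(5.2857)(18.5) = 48.8929.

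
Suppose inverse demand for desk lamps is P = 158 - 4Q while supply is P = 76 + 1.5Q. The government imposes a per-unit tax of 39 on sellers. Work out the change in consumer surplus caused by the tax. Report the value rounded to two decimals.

Pre-tax equilibrium: 158 - 4Q = 76 + 1.5Q gives Q* = 14.9091, P* = 98.3636.
With the tax, sellers need 39 more per unit: 158 - 4Q = 76 + 1.5Q + 39, so Q_t = 7.8182. Buyers pay P_b = 126.7273; sellers receive P_s = P_b - 39 = 87.7273.
CS falls from (1/2)(14.9091)(59.6364) = 444.562 to (1/2)(7.8182)(31.2727) = 122.2479, a change of -322.314.

-322.31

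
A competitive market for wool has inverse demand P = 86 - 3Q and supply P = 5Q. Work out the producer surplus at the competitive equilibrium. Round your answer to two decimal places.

Set 86 - 3Q = 5Q, which gives 86 = 8Q, so Q* = 10.75 and P* = 86 - 3(10.75) = 53.75.
Producer surplus is the triangle above supply below P*: (1/2)(10.75)(53.75 - 0) = (1/2)(10.75)(53.75) = 288.9062.

288.91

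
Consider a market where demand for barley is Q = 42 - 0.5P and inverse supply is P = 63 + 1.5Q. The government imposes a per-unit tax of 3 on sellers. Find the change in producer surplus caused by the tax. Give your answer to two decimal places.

-7.16

Rewriting demand in inverse form: P = 84 - 2Q.
Without the tax, 84 - 2Q = 63 + 1.5Q so Q* = 6 and P* = 72.
With the tax, sellers need 3 more per unit: 84 - 2Q = 63 + 1.5Q + 3, so Q_t = 5.1429. Buyers pay P_b = 73.7143; sellers receive P_s = P_b - 3 = 70.7143.
Producers lose the trapezoid between P_s and P* out to Q_t plus the triangle from Q_t to Q*: change in PS = 19.8367 - 27 = -7.1633.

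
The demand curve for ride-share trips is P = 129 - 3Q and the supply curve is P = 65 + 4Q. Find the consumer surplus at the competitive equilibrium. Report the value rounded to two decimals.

125.39

Equilibrium: 129 - 3Q = 65 + 4Q, so Q* = 9.1429 and P* = 101.5714.
The demand choke price is 129, so CS = (1/2)(Q*)(129 - P*) = (1/2)(9.1429)(27.4286) = 125.3878.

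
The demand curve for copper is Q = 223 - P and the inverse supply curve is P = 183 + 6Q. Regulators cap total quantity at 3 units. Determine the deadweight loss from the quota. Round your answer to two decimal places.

25.79

Rewriting demand in inverse form: P = 223 - Q.
Unrestricted equilibrium: Q* = (223 - 183)/(1 + 6) = 5.7143.
At Q = 3 the demand price is 223 - (3) = 220 and the supply price is 183 + 6(3) = 201.
Deadweight loss is the triangle between the curves from 3 to 5.7143: (1/2)(220 - 201)(5.7143 - 3) = 25.7857.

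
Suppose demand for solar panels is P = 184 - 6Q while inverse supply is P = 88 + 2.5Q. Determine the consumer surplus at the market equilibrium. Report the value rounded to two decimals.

Equilibrium: 184 - 6Q = 88 + 2.5Q, so Q* = 11.2941 and P* = 116.2353.
Consumer surplus is the triangle under demand above P*: (1/2)(11.2941)(184 - 116.2353) = (1/2)(11.2941)(67.7647) = 382.6713.

382.67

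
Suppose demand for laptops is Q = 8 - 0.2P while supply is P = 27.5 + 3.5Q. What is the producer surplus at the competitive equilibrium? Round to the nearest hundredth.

3.78

Rewriting demand in inverse form: P = 40 - 5Q.
Set 40 - 5Q = 27.5 + 3.5Q, which gives 12.5 = 8.5Q, so Q* = 1.4706 and P* = 40 - 5(1.4706) = 32.6471.
Producer surplus is the triangle above supply below P*: (1/2)(1.4706)(32.6471 - 27.5) = (1/2)(1.4706)(5.1471) = 3.7846.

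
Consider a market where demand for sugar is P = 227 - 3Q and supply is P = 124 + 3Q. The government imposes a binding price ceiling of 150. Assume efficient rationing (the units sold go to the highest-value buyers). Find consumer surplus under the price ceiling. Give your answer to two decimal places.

554.67

Free-market equilibrium: 227 - 3Q = 124 + 3Q gives Q* = 17.1667, P* = 175.5.
At the ceiling price 150, quantity supplied is (150 - 124)/3 = 8.6667; supply is the short side, so Q = 8.6667 trades at P = 150.
The demand price at Q = 8.6667 is 201. CS is the trapezoid between demand and 150 over [0, 8.6667]: (1/2)[(227 - 150) + (201 - 150)](8.6667) = 554.6667.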